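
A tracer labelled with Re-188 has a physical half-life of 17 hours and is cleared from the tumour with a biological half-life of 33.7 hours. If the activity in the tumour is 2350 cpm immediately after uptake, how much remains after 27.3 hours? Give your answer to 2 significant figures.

1/t_eff = 1/t_phys + 1/t_biol = 1/17 + 1/33.7 = 0.088497 per hour.
t_eff = 17 × 33.7 / (17 + 33.7) ≈ 11.3 hours.
Remaining = 2350 × (1/2)^(27.3/11.3) = 2350 × (1/2)^2.416 ≈ 440.34 cpm.

440 cpm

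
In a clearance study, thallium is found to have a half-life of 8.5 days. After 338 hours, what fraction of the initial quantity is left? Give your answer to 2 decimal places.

338 hours = 14.0833 days.
n = 14.0833/8.5 ≈ 1.6569 half-lives.
Fraction remaining = (1/2)^1.6569 ≈ 0.31713.

0.32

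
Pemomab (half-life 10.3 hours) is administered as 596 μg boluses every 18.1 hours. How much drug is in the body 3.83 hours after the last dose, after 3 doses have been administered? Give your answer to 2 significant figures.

The 3 doses were given 40.03, 21.93, 3.83 hours ago.
Total = 596·(1/2)^(40.03/10.3) + 596·(1/2)^(21.93/10.3) + 596·(1/2)^(3.83/10.3)
      = 40.301 + 136.24 + 460.59 ≈ 637.13 μg.

640 μg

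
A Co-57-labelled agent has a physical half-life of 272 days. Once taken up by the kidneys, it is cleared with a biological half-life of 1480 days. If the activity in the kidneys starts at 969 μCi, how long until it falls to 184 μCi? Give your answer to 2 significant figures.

550 days

1/t_eff = 1/t_phys + 1/t_biol = 1/272 + 1/1480 = 0.0043521 per day.
t_eff = 272 × 1480 / (272 + 1480) ≈ 229.77 days.
n = log₂(969/184) ≈ 2.3968; t = 2.3968 × 229.77 ≈ 550.71 days.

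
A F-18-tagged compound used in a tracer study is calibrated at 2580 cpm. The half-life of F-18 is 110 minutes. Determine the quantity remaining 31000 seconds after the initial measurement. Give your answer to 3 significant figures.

Convert the elapsed time: 31000 seconds = 516.667 minutes.
Number of half-lives: n = 516.667/110 ≈ 4.697.
Remaining = 2580 × (1/2)^4.697 = 2580 × 0.038554 ≈ 99.47 cpm.

99.5 cpm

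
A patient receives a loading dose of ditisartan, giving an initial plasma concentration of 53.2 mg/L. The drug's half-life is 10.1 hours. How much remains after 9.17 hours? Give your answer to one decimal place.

Number of half-lives: n = 9.17/10.1 ≈ 0.90792.
Remaining = 53.2 × (1/2)^0.90792 = 53.2 × 0.53295 ≈ 28.353 mg/L.

28.4 mg/L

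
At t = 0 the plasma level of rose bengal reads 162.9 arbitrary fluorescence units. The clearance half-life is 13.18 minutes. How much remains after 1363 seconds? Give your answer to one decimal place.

49.3 arbitrary fluorescence units

Convert the elapsed time: 1363 seconds = 22.7167 minutes.
Number of half-lives: n = 22.7167/13.18 ≈ 1.7236.
Remaining = 162.9 × (1/2)^1.7236 = 162.9 × 0.3028 ≈ 49.326 arbitrary fluorescence units.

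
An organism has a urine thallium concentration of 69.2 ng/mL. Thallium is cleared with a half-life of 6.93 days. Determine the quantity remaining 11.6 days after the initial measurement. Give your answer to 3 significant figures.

Number of half-lives: n = 11.6/6.93 ≈ 1.6739.
Remaining = 69.2 × (1/2)^1.6739 = 69.2 × 0.31341 ≈ 21.688 ng/mL.

21.7 ng/mL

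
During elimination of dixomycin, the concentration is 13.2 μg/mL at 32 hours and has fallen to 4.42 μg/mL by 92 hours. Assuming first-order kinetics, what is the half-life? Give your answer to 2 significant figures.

Over Δt = 92 − 32 = 60 hours, the level fell by a factor of 13.2/4.42 ≈ 2.9864.
n = log₂(2.9864) ≈ 1.5784 half-lives, so t½ = 60/1.5784 ≈ 38.013 hours.

38 hours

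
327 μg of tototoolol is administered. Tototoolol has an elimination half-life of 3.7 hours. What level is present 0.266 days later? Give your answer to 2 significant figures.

99 μg

Convert the elapsed time: 0.266 days = 6.384 hours.
Number of half-lives: n = 6.384/3.7 ≈ 1.7254.
Remaining = 327 × (1/2)^1.7254 = 327 × 0.30241 ≈ 98.889 μg.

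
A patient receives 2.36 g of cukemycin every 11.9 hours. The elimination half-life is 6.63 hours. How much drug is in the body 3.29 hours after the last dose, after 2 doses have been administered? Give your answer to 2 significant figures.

The 2 doses were given 15.19, 3.29 hours ago.
Total = 2.36·(1/2)^(15.19/6.63) + 2.36·(1/2)^(3.29/6.63)
      = 0.48219 + 1.6731 ≈ 2.1553 g.

2.2 g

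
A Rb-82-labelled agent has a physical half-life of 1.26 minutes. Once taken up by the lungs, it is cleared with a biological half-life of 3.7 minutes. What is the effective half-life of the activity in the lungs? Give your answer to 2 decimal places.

0.94 minutes

1/t_eff = 1/t_phys + 1/t_biol = 1/1.26 + 1/3.7 = 1.0639 per minute.
t_eff = 1.26 × 3.7 / (1.26 + 3.7) ≈ 0.93992 minutes.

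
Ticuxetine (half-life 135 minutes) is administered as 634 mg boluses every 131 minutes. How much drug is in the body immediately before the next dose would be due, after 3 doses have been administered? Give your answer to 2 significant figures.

The 3 doses were given 393, 262, 131 minutes ago.
Total = 634·(1/2)^(393/135) + 634·(1/2)^(262/135) + 634·(1/2)^(131/135)
      = 84.286 + 165.15 + 323.58 ≈ 573.01 mg.

570 mg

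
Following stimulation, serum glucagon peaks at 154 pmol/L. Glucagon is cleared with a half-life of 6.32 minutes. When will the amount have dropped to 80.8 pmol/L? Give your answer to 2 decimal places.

Fraction remaining = 80.8/154 ≈ 0.52468.
n = log₂(154/80.8) = ln(1.9059)/ln 2 ≈ 0.9305 half-lives.
t = n × t½ = 0.9305 × 6.32 ≈ 5.8808 minutes.

5.88 minutes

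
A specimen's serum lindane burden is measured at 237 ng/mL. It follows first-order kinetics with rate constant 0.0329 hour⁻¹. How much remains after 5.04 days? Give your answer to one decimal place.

t½ = ln 2 / λ = 0.69315 / 0.0329 ≈ 21.068 hours.
Convert the elapsed time: 5.04 days = 120.96 hours.
Number of half-lives: n = 120.96/21.068 ≈ 5.7413.
Remaining = 237 × (1/2)^5.7413 = 237 × 0.018693 ≈ 4.4303 ng/mL.

4.4 ng/mL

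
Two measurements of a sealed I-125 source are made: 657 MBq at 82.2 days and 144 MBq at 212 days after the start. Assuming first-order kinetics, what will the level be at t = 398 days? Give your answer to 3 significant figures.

16.4 MBq

Over Δt = 212 − 82.2 = 129.8 days, the level fell by a factor of 657/144 ≈ 4.5625.
n = log₂(4.5625) ≈ 2.1898 half-lives, so t½ = 129.8/2.1898 ≈ 59.274 days.
From t = 212 to t = 398: 144 × (1/2)^((398−212)/59.274) ≈ 16.358 MBq.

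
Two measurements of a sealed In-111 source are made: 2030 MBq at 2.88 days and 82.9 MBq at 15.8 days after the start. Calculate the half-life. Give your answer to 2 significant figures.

Over Δt = 15.8 − 2.88 = 12.92 days, the level fell by a factor of 2030/82.9 ≈ 24.487.
n = log₂(24.487) ≈ 4.614 half-lives, so t½ = 12.92/4.614 ≈ 2.8002 days.

2.8 days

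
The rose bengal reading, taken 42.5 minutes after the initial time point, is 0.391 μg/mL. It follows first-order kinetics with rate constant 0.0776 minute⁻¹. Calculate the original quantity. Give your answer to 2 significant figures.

11 μg/mL

t½ = ln 2 / λ = 0.69315 / 0.0776 ≈ 8.9323 minutes.
Number of half-lives elapsed: n = 42.5/8.9323 ≈ 4.758.
A₀ = A × 2^n = 0.391 × 2^4.758 = 0.391 × 27.058 ≈ 10.58 μg/mL.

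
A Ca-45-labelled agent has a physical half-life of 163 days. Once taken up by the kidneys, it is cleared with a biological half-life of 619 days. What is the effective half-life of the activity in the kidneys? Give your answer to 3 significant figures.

1/t_eff = 1/t_phys + 1/t_biol = 1/163 + 1/619 = 0.0077505 per day.
t_eff = 163 × 619 / (163 + 619) ≈ 129.02 days.

129 days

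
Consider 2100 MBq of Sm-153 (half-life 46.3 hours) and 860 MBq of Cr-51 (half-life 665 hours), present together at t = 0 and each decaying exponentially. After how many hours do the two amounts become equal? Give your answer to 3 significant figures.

64.1 hours

Set 2100·(1/2)^(t/46.3) = 860·(1/2)^(t/665).
Taking log₂: log₂(2100/860) = t·(1/46.3 − 1/665).
log₂(2.4419) = 1.288; 1/46.3 − 1/665 = 0.020095.
t = 1.288 / 0.020095 ≈ 64.096 hours.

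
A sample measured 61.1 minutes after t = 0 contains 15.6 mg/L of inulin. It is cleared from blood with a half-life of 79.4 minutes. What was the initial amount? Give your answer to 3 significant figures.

Number of half-lives elapsed: n = 61.1/79.4 ≈ 0.76952.
A₀ = A × 2^n = 15.6 × 2^0.76952 = 15.6 × 1.7047 ≈ 26.593 mg/L.

26.6 mg/L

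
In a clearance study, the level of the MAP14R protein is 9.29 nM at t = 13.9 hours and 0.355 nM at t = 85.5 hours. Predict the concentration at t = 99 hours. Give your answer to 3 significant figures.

0.192 nM

Over Δt = 85.5 − 13.9 = 71.6 hours, the level fell by a factor of 9.29/0.355 ≈ 26.169.
n = log₂(26.169) ≈ 4.7098 half-lives, so t½ = 71.6/4.7098 ≈ 15.202 hours.
From t = 85.5 to t = 99: 0.355 × (1/2)^((99−85.5)/15.202) ≈ 0.19183 nM.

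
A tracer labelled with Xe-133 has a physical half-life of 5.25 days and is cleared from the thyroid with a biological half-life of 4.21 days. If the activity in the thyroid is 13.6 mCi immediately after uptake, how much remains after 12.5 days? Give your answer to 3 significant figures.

1/t_eff = 1/t_phys + 1/t_biol = 1/5.25 + 1/4.21 = 0.42801 per day.
t_eff = 5.25 × 4.21 / (5.25 + 4.21) ≈ 2.3364 days.
Remaining = 13.6 × (1/2)^(12.5/2.3364) = 13.6 × (1/2)^5.3501 ≈ 0.33343 mCi.

0.333 mCi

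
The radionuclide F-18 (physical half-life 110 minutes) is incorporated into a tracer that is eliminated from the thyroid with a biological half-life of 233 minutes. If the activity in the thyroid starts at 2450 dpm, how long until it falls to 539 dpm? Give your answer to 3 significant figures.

163 minutes

1/t_eff = 1/t_phys + 1/t_biol = 1/110 + 1/233 = 0.013383 per minute.
t_eff = 110 × 233 / (110 + 233) ≈ 74.723 minutes.
n = log₂(2450/539) ≈ 2.1844; t = 2.1844 × 74.723 ≈ 163.23 minutes.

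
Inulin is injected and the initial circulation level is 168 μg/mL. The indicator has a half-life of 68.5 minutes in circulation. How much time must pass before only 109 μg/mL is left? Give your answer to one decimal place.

Fraction remaining = 109/168 ≈ 0.64881.
n = log₂(168/109) = ln(1.5413)/ln 2 ≈ 0.62413 half-lives.
t = n × t½ = 0.62413 × 68.5 ≈ 42.753 minutes.

42.8 minutes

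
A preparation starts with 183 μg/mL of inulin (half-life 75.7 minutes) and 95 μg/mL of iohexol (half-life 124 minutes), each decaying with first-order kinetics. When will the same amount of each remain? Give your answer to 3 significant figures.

184 minutes

Set 183·(1/2)^(t/75.7) = 95·(1/2)^(t/124).
Taking log₂: log₂(183/95) = t·(1/75.7 − 1/124).
log₂(1.9263) = 0.94584; 1/75.7 − 1/124 = 0.0051455.
t = 0.94584 / 0.0051455 ≈ 183.82 minutes.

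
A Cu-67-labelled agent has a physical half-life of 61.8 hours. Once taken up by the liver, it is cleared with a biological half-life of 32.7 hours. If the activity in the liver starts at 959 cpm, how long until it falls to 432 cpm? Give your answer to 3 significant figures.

1/t_eff = 1/t_phys + 1/t_biol = 1/61.8 + 1/32.7 = 0.046762 per hour.
t_eff = 61.8 × 32.7 / (61.8 + 32.7) ≈ 21.385 hours.
n = log₂(959/432) ≈ 1.1505; t = 1.1505 × 21.385 ≈ 24.603 hours.

24.6 hours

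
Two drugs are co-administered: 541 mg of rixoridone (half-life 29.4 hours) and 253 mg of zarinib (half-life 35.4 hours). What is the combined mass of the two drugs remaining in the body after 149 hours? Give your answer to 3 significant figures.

29.8 mg

rixoridone: 541 × (1/2)^(149/29.4) = 541 × (1/2)^5.068 ≈ 16.128 mg.
zarinib: 253 × (1/2)^(149/35.4) = 253 × (1/2)^4.209 ≈ 13.68 mg.
Total = 16.128 + 13.68 ≈ 29.807 mg.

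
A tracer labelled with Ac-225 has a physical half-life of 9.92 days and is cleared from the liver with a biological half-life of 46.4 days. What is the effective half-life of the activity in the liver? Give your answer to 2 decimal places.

1/t_eff = 1/t_phys + 1/t_biol = 1/9.92 + 1/46.4 = 0.12236 per day.
t_eff = 9.92 × 46.4 / (9.92 + 46.4) ≈ 8.1727 days.

8.17 days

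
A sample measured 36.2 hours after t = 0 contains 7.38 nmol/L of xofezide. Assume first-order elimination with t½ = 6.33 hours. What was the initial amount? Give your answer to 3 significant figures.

389 nmol/L

Number of half-lives elapsed: n = 36.2/6.33 ≈ 5.7188.
A₀ = A × 2^n = 7.38 × 2^5.7188 = 7.38 × 52.666 ≈ 388.67 nmol/L.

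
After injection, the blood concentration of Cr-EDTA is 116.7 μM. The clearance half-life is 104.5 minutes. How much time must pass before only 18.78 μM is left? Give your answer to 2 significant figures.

Fraction remaining = 18.78/116.7 ≈ 0.16093.
n = log₂(116.7/18.78) = ln(6.2141)/ln 2 ≈ 2.6355 half-lives.
t = n × t½ = 2.6355 × 104.5 ≈ 275.41 minutes.

280 minutes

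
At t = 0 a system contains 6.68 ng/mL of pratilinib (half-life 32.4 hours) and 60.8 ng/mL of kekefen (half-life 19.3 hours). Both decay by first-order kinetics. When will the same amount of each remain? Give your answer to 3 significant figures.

152 hours

Set 6.68·(1/2)^(t/32.4) = 60.8·(1/2)^(t/19.3).
Taking log₂: log₂(6.68/60.8) = t·(1/32.4 − 1/19.3).
log₂(0.10987) = -3.1862; 1/32.4 − 1/19.3 = -0.020949.
t = -3.1862 / -0.020949 ≈ 152.09 hours.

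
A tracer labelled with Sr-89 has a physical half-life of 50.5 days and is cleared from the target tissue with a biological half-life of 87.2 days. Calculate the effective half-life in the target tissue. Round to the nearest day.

1/t_eff = 1/t_phys + 1/t_biol = 1/50.5 + 1/87.2 = 0.03127 per day.
t_eff = 50.5 × 87.2 / (50.5 + 87.2) ≈ 31.98 days.

32 days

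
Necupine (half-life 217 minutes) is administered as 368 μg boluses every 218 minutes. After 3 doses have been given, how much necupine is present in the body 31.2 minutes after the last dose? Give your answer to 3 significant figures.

The 3 doses were given 467.2, 249.2, 31.2 minutes ago.
Total = 368·(1/2)^(467.2/217) + 368·(1/2)^(249.2/217) + 368·(1/2)^(31.2/217)
      = 82.743 + 166.02 + 333.09 ≈ 581.85 μg.

582 μg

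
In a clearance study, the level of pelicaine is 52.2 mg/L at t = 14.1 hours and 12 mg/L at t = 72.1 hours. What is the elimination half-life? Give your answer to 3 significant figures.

27.3 hours

Over Δt = 72.1 − 14.1 = 58 hours, the level fell by a factor of 52.2/12 ≈ 4.35.
n = log₂(4.35) ≈ 2.121 half-lives, so t½ = 58/2.121 ≈ 27.345 hours.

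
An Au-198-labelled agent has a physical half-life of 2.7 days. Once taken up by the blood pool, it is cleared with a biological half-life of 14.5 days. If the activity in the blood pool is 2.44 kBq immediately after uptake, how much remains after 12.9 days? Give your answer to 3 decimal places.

0.048 kBq

1/t_eff = 1/t_phys + 1/t_biol = 1/2.7 + 1/14.5 = 0.43934 per day.
t_eff = 2.7 × 14.5 / (2.7 + 14.5) ≈ 2.2762 days.
Remaining = 2.44 × (1/2)^(12.9/2.2762) = 2.44 × (1/2)^5.6674 ≈ 0.048009 kBq.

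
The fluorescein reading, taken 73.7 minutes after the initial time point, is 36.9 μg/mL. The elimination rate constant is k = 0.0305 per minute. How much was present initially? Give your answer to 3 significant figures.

t½ = ln 2 / k = 0.69315 / 0.0305 ≈ 22.726 minutes.
Number of half-lives elapsed: n = 73.7/22.726 ≈ 3.243.
A₀ = A × 2^n = 36.9 × 2^3.243 = 36.9 × 9.4674 ≈ 349.35 μg/mL.

349 μg/mL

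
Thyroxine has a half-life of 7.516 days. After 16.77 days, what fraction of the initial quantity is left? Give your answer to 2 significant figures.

n = 16.77/7.516 ≈ 2.2312 half-lives.
Fraction remaining = (1/2)^2.2312 ≈ 0.21298.

0.21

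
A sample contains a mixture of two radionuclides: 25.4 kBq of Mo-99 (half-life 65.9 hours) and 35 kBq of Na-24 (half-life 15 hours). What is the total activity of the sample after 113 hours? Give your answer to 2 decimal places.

7.93 kBq

Mo-99: 25.4 × (1/2)^(113/65.9) = 25.4 × (1/2)^1.7147 ≈ 7.7384 kBq.
Na-24: 35 × (1/2)^(113/15) = 35 × (1/2)^7.5333 ≈ 0.18893 kBq.
Total = 7.7384 + 0.18893 ≈ 7.9273 kBq.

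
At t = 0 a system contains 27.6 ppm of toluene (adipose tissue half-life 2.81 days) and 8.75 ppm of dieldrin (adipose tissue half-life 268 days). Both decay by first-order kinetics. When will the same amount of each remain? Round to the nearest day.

5 days

Set 27.6·(1/2)^(t/2.81) = 8.75·(1/2)^(t/268).
Taking log₂: log₂(27.6/8.75) = t·(1/2.81 − 1/268).
log₂(3.1543) = 1.6573; 1/2.81 − 1/268 = 0.35214.
t = 1.6573 / 0.35214 ≈ 4.7064 days.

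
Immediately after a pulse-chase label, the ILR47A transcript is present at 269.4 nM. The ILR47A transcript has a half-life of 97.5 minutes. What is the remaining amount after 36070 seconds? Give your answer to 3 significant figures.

Convert the elapsed time: 36070 seconds = 601.167 minutes.
Number of half-lives: n = 601.167/97.5 ≈ 6.1658.
Remaining = 269.4 × (1/2)^6.1658 = 269.4 × 0.013929 ≈ 3.7523 nM.

3.75 nM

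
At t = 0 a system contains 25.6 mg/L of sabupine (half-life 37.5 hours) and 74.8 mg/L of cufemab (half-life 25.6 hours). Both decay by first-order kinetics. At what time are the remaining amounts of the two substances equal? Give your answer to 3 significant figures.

125 hours

Set 25.6·(1/2)^(t/37.5) = 74.8·(1/2)^(t/25.6).
Taking log₂: log₂(25.6/74.8) = t·(1/37.5 − 1/25.6).
log₂(0.34225) = -1.5469; 1/37.5 − 1/25.6 = -0.012396.
t = -1.5469 / -0.012396 ≈ 124.79 hours.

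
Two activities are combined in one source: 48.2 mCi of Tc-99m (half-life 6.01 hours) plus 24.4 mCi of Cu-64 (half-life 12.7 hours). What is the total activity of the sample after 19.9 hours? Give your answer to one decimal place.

13.1 mCi

Tc-99m: 48.2 × (1/2)^(19.9/6.01) = 48.2 × (1/2)^3.3111 ≈ 4.8562 mCi.
Cu-64: 24.4 × (1/2)^(19.9/12.7) = 24.4 × (1/2)^1.5669 ≈ 8.2356 mCi.
Total = 4.8562 + 8.2356 ≈ 13.092 mCi.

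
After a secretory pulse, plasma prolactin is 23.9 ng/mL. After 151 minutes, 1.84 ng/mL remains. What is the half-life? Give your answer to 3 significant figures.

40.8 minutes

A/A₀ = 1.84/23.9 ≈ 0.076987.
n = log₂(12.989) ≈ 3.6992 half-lives elapsed in 151 minutes.
t½ = 151/3.6992 ≈ 40.819 minutes.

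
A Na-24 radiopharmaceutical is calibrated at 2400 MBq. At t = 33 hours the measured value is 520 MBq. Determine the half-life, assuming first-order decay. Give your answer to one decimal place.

15.0 hours

A/A₀ = 520/2400 ≈ 0.21667.
n = log₂(4.6154) ≈ 2.2065 half-lives elapsed in 33 hours.
t½ = 33/2.2065 ≈ 14.956 hours.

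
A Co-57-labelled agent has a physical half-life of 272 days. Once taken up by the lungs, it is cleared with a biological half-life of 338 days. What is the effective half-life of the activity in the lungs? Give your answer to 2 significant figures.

150 days

1/t_eff = 1/t_phys + 1/t_biol = 1/272 + 1/338 = 0.0066351 per day.
t_eff = 272 × 338 / (272 + 338) ≈ 150.71 days.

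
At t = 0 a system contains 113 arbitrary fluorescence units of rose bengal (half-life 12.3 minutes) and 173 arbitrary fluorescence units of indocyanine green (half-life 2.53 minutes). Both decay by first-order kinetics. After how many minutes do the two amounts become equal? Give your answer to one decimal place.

2.0 minutes

Set 113·(1/2)^(t/12.3) = 173·(1/2)^(t/2.53).
Taking log₂: log₂(113/173) = t·(1/12.3 − 1/2.53).
log₂(0.65318) = -0.61445; 1/12.3 − 1/2.53 = -0.31396.
t = -0.61445 / -0.31396 ≈ 1.9571 minutes.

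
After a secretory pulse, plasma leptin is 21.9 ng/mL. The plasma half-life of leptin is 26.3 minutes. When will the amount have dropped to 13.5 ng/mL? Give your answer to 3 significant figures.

Fraction remaining = 13.5/21.9 ≈ 0.61644.
n = log₂(21.9/13.5) = ln(1.6222)/ln 2 ≈ 0.69797 half-lives.
t = n × t½ = 0.69797 × 26.3 ≈ 18.357 minutes.

18.4 minutes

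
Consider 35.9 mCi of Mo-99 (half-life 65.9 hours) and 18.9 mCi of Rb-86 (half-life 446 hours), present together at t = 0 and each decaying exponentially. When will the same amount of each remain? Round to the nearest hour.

Set 35.9·(1/2)^(t/65.9) = 18.9·(1/2)^(t/446).
Taking log₂: log₂(35.9/18.9) = t·(1/65.9 − 1/446).
log₂(1.8995) = 0.9256; 1/65.9 − 1/446 = 0.012932.
t = 0.9256 / 0.012932 ≈ 71.572 hours.

72 hours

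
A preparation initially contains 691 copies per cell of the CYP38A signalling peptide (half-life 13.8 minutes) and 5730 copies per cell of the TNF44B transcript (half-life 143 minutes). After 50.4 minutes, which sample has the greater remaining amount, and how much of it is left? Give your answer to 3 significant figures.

TNF44B transcript, 4490 copies per cell

CYP38A signalling peptide: 691 × (1/2)^3.6522 ≈ 54.962 copies per cell.
TNF44B transcript: 5730 × (1/2)^0.35245 ≈ 4488 copies per cell.
TNF44B transcript has more remaining, at ≈ 4488 copies per cell.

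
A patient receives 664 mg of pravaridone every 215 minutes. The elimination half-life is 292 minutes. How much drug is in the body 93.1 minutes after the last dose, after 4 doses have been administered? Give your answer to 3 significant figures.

1160 mg

The 4 doses were given 738.1, 523.1, 308.1, 93.1 minutes ago.
Total = 664·(1/2)^(738.1/292) + 664·(1/2)^(523.1/292) + 664·(1/2)^(308.1/292) + 664·(1/2)^(93.1/292)
      = 115.14 + 191.82 + 319.55 + 532.34 ≈ 1158.9 mg.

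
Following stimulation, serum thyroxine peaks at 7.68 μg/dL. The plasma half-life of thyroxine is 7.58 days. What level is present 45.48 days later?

0.12 μg/dL

Elapsed time is 6 half-lives (45.48/7.58).
Each half-life halves the amount: 7.68 × (1/2)^6 = 7.68/64 = 0.12 μg/dL.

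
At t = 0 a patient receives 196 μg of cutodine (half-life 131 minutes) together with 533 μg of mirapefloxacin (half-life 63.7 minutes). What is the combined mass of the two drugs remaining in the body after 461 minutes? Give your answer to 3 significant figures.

20.6 μg

cutodine: 196 × (1/2)^(461/131) = 196 × (1/2)^3.5191 ≈ 17.096 μg.
mirapefloxacin: 533 × (1/2)^(461/63.7) = 533 × (1/2)^7.237 ≈ 3.5331 μg.
Total = 17.096 + 3.5331 ≈ 20.63 μg.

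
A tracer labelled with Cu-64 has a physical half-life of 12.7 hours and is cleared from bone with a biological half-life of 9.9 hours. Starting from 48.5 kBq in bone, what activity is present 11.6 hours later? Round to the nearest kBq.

1/t_eff = 1/t_phys + 1/t_biol = 1/12.7 + 1/9.9 = 0.17975 per hour.
t_eff = 12.7 × 9.9 / (12.7 + 9.9) ≈ 5.5633 hours.
Remaining = 48.5 × (1/2)^(11.6/5.5633) = 48.5 × (1/2)^2.0851 ≈ 11.43 kBq.

11 kBq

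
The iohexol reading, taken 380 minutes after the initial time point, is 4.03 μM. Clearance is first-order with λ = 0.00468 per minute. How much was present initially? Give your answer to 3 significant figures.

t½ = ln 2 / λ = 0.69315 / 0.00468 ≈ 148.11 minutes.
Number of half-lives elapsed: n = 380/148.11 ≈ 2.5657.
A₀ = A × 2^n = 4.03 × 2^2.5657 = 4.03 × 5.9204 ≈ 23.859 μM.

23.9 μM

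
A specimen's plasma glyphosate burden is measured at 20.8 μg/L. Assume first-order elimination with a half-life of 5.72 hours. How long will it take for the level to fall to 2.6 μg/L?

2.6/20.8 = 1/8, so 3 half-lives have elapsed.
t = 3 × 5.72 = 17.16 hours.

17.16 hours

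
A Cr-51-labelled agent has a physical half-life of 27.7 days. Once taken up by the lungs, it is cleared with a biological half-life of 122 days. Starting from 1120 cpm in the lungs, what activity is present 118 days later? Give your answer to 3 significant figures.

29.9 cpm

1/t_eff = 1/t_phys + 1/t_biol = 1/27.7 + 1/122 = 0.044298 per day.
t_eff = 27.7 × 122 / (27.7 + 122) ≈ 22.574 days.
Remaining = 1120 × (1/2)^(118/22.574) = 1120 × (1/2)^5.2271 ≈ 29.901 cpm.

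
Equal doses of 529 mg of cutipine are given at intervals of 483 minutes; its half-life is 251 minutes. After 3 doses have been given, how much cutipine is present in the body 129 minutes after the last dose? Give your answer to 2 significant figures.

The 3 doses were given 1095, 612, 129 minutes ago.
Total = 529·(1/2)^(1095/251) + 529·(1/2)^(612/251) + 529·(1/2)^(129/251)
      = 25.716 + 97.605 + 370.46 ≈ 493.78 mg.

490 mg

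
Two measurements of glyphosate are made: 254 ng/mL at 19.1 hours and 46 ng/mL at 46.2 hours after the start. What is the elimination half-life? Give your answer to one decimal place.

Over Δt = 46.2 − 19.1 = 27.1 hours, the level fell by a factor of 254/46 ≈ 5.5217.
n = log₂(5.5217) ≈ 2.4651 half-lives, so t½ = 27.1/2.4651 ≈ 10.993 hours.

11.0 hours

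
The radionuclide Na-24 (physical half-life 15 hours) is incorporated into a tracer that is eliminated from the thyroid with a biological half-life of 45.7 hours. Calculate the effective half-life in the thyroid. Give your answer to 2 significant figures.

11 hours

1/t_eff = 1/t_phys + 1/t_biol = 1/15 + 1/45.7 = 0.088549 per hour.
t_eff = 15 × 45.7 / (15 + 45.7) ≈ 11.293 hours.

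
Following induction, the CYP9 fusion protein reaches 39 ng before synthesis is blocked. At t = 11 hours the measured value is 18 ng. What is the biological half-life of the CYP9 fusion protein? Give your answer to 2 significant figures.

9.9 hours

A/A₀ = 18/39 ≈ 0.46154.
n = log₂(2.1667) ≈ 1.1155 half-lives elapsed in 11 hours.
t½ = 11/1.1155 ≈ 9.8613 hours.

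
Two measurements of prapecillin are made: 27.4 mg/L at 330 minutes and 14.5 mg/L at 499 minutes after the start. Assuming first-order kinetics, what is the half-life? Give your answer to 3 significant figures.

Over Δt = 499 − 330 = 169 minutes, the level fell by a factor of 27.4/14.5 ≈ 1.8897.
n = log₂(1.8897) ≈ 0.91812 half-lives, so t½ = 169/0.91812 ≈ 184.07 minutes.

184 minutes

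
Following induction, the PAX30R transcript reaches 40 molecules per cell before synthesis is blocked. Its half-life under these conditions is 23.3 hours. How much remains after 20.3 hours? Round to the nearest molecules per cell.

Number of half-lives: n = 20.3/23.3 ≈ 0.87124.
Remaining = 40 × (1/2)^0.87124 = 40 × 0.54668 ≈ 21.867 molecules per cell.

22 molecules per cell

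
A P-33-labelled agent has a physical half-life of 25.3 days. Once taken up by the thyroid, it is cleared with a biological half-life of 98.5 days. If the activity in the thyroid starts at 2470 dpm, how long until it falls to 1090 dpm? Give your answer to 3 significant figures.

23.8 days

1/t_eff = 1/t_phys + 1/t_biol = 1/25.3 + 1/98.5 = 0.049678 per day.
t_eff = 25.3 × 98.5 / (25.3 + 98.5) ≈ 20.13 days.
n = log₂(2470/1090) ≈ 1.1802; t = 1.1802 × 20.13 ≈ 23.757 days.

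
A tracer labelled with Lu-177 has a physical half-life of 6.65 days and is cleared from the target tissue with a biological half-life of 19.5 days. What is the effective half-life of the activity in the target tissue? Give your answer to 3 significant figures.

1/t_eff = 1/t_phys + 1/t_biol = 1/6.65 + 1/19.5 = 0.20166 per day.
t_eff = 6.65 × 19.5 / (6.65 + 19.5) ≈ 4.9589 days.

4.96 days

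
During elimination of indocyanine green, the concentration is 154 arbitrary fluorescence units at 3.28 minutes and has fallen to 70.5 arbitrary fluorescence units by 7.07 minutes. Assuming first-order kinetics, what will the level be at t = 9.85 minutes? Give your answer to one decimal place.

39.7 arbitrary fluorescence units

Over Δt = 7.07 − 3.28 = 3.79 minutes, the level fell by a factor of 154/70.5 ≈ 2.1844.
n = log₂(2.1844) ≈ 1.1272 half-lives, so t½ = 3.79/1.1272 ≈ 3.3622 minutes.
From t = 7.07 to t = 9.85: 70.5 × (1/2)^((9.85−7.07)/3.3622) ≈ 39.745 arbitrary fluorescence units.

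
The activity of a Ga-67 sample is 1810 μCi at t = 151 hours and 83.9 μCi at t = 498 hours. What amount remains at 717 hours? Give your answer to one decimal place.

12.1 μCi

Over Δt = 498 − 151 = 347 hours, the level fell by a factor of 1810/83.9 ≈ 21.573.
n = log₂(21.573) ≈ 4.4312 half-lives, so t½ = 347/4.4312 ≈ 78.309 hours.
From t = 498 to t = 717: 83.9 × (1/2)^((717−498)/78.309) ≈ 12.075 μCi.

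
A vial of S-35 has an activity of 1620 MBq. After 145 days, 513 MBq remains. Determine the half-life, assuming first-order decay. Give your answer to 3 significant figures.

A/A₀ = 513/1620 ≈ 0.31667.
n = log₂(3.1579) ≈ 1.659 half-lives elapsed in 145 days.
t½ = 145/1.659 ≈ 87.404 days.

87.4 days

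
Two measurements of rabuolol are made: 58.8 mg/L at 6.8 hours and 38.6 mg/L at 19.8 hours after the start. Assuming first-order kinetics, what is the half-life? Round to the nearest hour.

Over Δt = 19.8 − 6.8 = 13 hours, the level fell by a factor of 58.8/38.6 ≈ 1.5233.
n = log₂(1.5233) ≈ 0.60722 half-lives, so t½ = 13/0.60722 ≈ 21.409 hours.

21 hours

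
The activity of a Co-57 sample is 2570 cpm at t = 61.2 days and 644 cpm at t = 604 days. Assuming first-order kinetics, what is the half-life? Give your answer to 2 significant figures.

Over Δt = 604 − 61.2 = 542.8 days, the level fell by a factor of 2570/644 ≈ 3.9907.
n = log₂(3.9907) ≈ 1.9966 half-lives, so t½ = 542.8/1.9966 ≈ 271.86 days.

270 days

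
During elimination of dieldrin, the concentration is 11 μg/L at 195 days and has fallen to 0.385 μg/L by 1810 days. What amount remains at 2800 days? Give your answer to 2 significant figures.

0.049 μg/L

Over Δt = 1810 − 195 = 1615 days, the level fell by a factor of 11/0.385 ≈ 28.571.
n = log₂(28.571) ≈ 4.8365 half-lives, so t½ = 1615/4.8365 ≈ 333.92 days.
From t = 1810 to t = 2800: 0.385 × (1/2)^((2800−1810)/333.92) ≈ 0.049314 μg/L.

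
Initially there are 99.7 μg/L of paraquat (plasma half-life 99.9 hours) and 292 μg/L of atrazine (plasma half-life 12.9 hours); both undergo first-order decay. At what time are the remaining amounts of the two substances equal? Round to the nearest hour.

Set 99.7·(1/2)^(t/99.9) = 292·(1/2)^(t/12.9).
Taking log₂: log₂(99.7/292) = t·(1/99.9 − 1/12.9).
log₂(0.34144) = -1.5503; 1/99.9 − 1/12.9 = -0.067509.
t = -1.5503 / -0.067509 ≈ 22.964 hours.

23 hours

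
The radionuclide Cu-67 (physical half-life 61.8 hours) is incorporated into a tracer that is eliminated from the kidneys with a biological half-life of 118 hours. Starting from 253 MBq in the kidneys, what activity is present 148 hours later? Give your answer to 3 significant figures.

1/t_eff = 1/t_phys + 1/t_biol = 1/61.8 + 1/118 = 0.024656 per hour.
t_eff = 61.8 × 118 / (61.8 + 118) ≈ 40.558 hours.
Remaining = 253 × (1/2)^(148/40.558) = 253 × (1/2)^3.6491 ≈ 20.167 MBq.

20.2 MBq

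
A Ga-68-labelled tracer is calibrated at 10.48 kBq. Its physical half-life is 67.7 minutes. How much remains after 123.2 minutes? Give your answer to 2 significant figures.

3.0 kBq

Number of half-lives: n = 123.2/67.7 ≈ 1.8198.
Remaining = 10.48 × (1/2)^1.8198 = 10.48 × 0.28326 ≈ 2.9686 kBq.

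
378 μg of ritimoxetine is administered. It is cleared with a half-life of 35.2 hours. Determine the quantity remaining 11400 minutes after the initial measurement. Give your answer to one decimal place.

Convert the elapsed time: 11400 minutes = 190 hours.
Number of half-lives: n = 190/35.2 ≈ 5.3977.
Remaining = 378 × (1/2)^5.3977 = 378 × 0.02372 ≈ 8.9663 μg.

9.0 μg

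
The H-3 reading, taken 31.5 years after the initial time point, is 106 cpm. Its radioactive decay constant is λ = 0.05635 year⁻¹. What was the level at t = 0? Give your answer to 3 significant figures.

t½ = ln 2 / λ = 0.69315 / 0.05635 ≈ 12.301 years.
Number of half-lives elapsed: n = 31.5/12.301 ≈ 2.5608.
A₀ = A × 2^n = 106 × 2^2.5608 = 106 × 5.9004 ≈ 625.45 cpm.

625 cpm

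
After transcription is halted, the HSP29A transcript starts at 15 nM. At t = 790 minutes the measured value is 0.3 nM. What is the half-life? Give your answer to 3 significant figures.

A/A₀ = 0.3/15 ≈ 0.02.
n = log₂(50) ≈ 5.6439 half-lives elapsed in 790 minutes.
t½ = 790/5.6439 ≈ 139.98 minutes.

140 minutes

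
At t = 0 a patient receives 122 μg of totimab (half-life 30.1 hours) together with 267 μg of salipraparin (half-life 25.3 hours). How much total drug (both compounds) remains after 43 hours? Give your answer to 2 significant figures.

130 μg

totimab: 122 × (1/2)^(43/30.1) = 122 × (1/2)^1.4286 ≈ 45.323 μg.
salipraparin: 267 × (1/2)^(43/25.3) = 267 × (1/2)^1.6996 ≈ 82.201 μg.
Total = 45.323 + 82.201 ≈ 127.52 μg.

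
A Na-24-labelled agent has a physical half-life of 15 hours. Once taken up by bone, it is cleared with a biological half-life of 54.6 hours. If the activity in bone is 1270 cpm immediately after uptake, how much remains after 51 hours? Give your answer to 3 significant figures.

1/t_eff = 1/t_phys + 1/t_biol = 1/15 + 1/54.6 = 0.084982 per hour.
t_eff = 15 × 54.6 / (15 + 54.6) ≈ 11.767 hours.
Remaining = 1270 × (1/2)^(51/11.767) = 1270 × (1/2)^4.3341 ≈ 62.968 cpm.

63.0 cpm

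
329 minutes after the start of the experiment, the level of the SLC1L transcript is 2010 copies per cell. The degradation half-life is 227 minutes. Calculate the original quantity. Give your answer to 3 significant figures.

Number of half-lives elapsed: n = 329/227 ≈ 1.4493.
A₀ = A × 2^n = 2010 × 2^1.4493 = 2010 × 2.7308 ≈ 5489 copies per cell.

5490 copies per cell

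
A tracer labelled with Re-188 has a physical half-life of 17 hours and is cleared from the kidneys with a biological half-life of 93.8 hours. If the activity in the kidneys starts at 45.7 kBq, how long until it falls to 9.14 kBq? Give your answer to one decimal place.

1/t_eff = 1/t_phys + 1/t_biol = 1/17 + 1/93.8 = 0.069485 per hour.
t_eff = 17 × 93.8 / (17 + 93.8) ≈ 14.392 hours.
n = log₂(45.7/9.14) ≈ 2.3219; t = 2.3219 × 14.392 ≈ 33.416 hours.

33.4 hours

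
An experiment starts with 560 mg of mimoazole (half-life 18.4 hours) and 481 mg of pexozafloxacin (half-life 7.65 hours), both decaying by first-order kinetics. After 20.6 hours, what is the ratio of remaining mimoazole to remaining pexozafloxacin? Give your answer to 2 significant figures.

3.5

mimoazole: 560 × (1/2)^(20.6/18.4) = 560 × (1/2)^1.1196 ≈ 257.73 mg.
pexozafloxacin: 481 × (1/2)^(20.6/7.65) = 481 × (1/2)^2.6928 ≈ 74.392 mg.
Ratio ≈ 257.73 / 74.392 ≈ 3.4645.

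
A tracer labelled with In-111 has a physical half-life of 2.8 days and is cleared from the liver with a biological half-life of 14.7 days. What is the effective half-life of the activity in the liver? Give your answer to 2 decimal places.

2.35 days

1/t_eff = 1/t_phys + 1/t_biol = 1/2.8 + 1/14.7 = 0.42517 per day.
t_eff = 2.8 × 14.7 / (2.8 + 14.7) ≈ 2.352 days.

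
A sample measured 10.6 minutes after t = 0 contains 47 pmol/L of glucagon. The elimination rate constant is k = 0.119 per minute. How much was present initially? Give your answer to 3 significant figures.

166 pmol/L

t½ = ln 2 / k = 0.69315 / 0.119 ≈ 5.8248 minutes.
Number of half-lives elapsed: n = 10.6/5.8248 ≈ 1.8198.
A₀ = A × 2^n = 47 × 2^1.8198 = 47 × 3.5304 ≈ 165.93 pmol/L.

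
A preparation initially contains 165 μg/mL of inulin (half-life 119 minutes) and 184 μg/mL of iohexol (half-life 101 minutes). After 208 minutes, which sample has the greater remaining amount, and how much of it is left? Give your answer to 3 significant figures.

inulin: 165 × (1/2)^1.7479 ≈ 49.126 μg/mL.
iohexol: 184 × (1/2)^2.0594 ≈ 44.144 μg/mL.
Inulin has more remaining, at ≈ 49.126 μg/mL.

inulin, 49.1 μg/mL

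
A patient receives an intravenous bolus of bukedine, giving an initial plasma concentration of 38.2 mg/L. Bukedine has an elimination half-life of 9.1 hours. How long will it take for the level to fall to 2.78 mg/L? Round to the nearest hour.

Fraction remaining = 2.78/38.2 ≈ 0.072775.
n = log₂(38.2/2.78) = ln(13.741)/ln 2 ≈ 3.7804 half-lives.
t = n × t½ = 3.7804 × 9.1 ≈ 34.402 hours.

34 hours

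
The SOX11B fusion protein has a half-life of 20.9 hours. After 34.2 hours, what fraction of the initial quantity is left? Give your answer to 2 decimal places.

n = 34.2/20.9 ≈ 1.6364 half-lives.
Fraction remaining = (1/2)^1.6364 ≈ 0.32167.

0.32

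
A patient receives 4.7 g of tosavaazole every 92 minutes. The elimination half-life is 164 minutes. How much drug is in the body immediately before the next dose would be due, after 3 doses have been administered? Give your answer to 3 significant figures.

6.81 g

The 3 doses were given 276, 184, 92 minutes ago.
Total = 4.7·(1/2)^(276/164) + 4.7·(1/2)^(184/164) + 4.7·(1/2)^(92/164)
      = 1.4638 + 2.1595 + 3.1859 ≈ 6.8092 g.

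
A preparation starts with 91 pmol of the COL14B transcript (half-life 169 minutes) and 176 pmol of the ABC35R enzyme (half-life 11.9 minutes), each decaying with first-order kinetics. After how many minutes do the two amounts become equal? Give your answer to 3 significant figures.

12.2 minutes

Set 91·(1/2)^(t/169) = 176·(1/2)^(t/11.9).
Taking log₂: log₂(91/176) = t·(1/169 − 1/11.9).
log₂(0.51705) = -0.95164; 1/169 − 1/11.9 = -0.078116.
t = -0.95164 / -0.078116 ≈ 12.182 minutes.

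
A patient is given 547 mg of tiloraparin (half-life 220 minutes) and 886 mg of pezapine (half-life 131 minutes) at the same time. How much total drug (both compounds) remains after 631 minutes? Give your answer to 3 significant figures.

106 mg

tiloraparin: 547 × (1/2)^(631/220) = 547 × (1/2)^2.8682 ≈ 74.917 mg.
pezapine: 886 × (1/2)^(631/131) = 886 × (1/2)^4.8168 ≈ 31.437 mg.
Total = 74.917 + 31.437 ≈ 106.35 mg.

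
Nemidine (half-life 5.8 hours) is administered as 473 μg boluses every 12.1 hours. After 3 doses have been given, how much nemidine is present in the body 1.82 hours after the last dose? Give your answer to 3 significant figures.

The 3 doses were given 26.02, 13.92, 1.82 hours ago.
Total = 473·(1/2)^(26.02/5.8) + 473·(1/2)^(13.92/5.8) + 473·(1/2)^(1.82/5.8)
      = 21.105 + 89.617 + 380.54 ≈ 491.26 μg.

491 μg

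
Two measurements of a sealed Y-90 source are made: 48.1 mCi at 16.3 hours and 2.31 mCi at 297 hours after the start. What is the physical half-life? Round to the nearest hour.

Over Δt = 297 − 16.3 = 280.7 hours, the level fell by a factor of 48.1/2.31 ≈ 20.823.
n = log₂(20.823) ≈ 4.3801 half-lives, so t½ = 280.7/4.3801 ≈ 64.086 hours.

64 hours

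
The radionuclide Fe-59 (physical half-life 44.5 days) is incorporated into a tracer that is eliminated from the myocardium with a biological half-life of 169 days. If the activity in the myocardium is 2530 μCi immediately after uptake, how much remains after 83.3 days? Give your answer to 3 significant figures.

1/t_eff = 1/t_phys + 1/t_biol = 1/44.5 + 1/169 = 0.028389 per day.
t_eff = 44.5 × 169 / (44.5 + 169) ≈ 35.225 days.
Remaining = 2530 × (1/2)^(83.3/35.225) = 2530 × (1/2)^2.3648 ≈ 491.18 μCi.

491 μCi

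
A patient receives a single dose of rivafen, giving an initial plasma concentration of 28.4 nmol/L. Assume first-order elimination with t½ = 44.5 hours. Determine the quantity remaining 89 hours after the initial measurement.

Elapsed time is 2 half-lives (89/44.5).
Each half-life halves the amount: 28.4 × (1/2)^2 = 28.4/4 = 7.1 nmol/L.

7.1 nmol/L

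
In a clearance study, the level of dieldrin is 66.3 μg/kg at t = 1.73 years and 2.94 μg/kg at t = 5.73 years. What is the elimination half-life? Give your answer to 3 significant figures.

0.890 years

Over Δt = 5.73 − 1.73 = 4 years, the level fell by a factor of 66.3/2.94 ≈ 22.551.
n = log₂(22.551) ≈ 4.4951 half-lives, so t½ = 4/4.4951 ≈ 0.88985 years.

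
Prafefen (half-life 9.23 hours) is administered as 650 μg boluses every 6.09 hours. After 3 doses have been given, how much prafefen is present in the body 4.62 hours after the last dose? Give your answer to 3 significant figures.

934 μg

The 3 doses were given 16.8, 10.71, 4.62 hours ago.
Total = 650·(1/2)^(16.8/9.23) + 650·(1/2)^(10.71/9.23) + 650·(1/2)^(4.62/9.23)
      = 184.07 + 290.81 + 459.45 ≈ 934.33 μg.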